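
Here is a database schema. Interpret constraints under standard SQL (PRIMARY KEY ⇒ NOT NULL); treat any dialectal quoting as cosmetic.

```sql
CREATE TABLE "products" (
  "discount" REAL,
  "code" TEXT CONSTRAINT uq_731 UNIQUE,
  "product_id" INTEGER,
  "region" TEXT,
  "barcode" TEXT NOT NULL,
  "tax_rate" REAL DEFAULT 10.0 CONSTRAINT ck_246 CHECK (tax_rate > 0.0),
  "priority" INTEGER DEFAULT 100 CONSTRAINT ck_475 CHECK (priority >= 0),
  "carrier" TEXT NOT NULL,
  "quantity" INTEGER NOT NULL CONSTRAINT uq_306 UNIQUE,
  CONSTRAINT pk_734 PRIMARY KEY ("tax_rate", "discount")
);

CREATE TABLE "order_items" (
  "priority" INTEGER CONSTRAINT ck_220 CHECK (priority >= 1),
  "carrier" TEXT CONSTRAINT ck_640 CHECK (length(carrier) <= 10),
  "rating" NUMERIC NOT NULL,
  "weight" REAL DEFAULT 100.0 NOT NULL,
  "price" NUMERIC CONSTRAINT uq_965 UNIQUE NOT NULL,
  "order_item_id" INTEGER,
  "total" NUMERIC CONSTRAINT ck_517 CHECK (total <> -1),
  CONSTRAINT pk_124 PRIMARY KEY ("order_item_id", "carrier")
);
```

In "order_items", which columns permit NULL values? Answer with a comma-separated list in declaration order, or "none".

- priority: CHECK does not forbid NULL (a CHECK constraint passes when its expression is NULL) → nullable.
- carrier: part of the PRIMARY KEY, which implies NOT NULL → not nullable.
- rating: declared NOT NULL → not nullable.
- weight: declared NOT NULL → not nullable.
- price: declared NOT NULL → not nullable.
- order_item_id: part of the PRIMARY KEY, which implies NOT NULL → not nullable.
- total: CHECK does not forbid NULL (a CHECK constraint passes when its expression is NULL) → nullable.

priority, total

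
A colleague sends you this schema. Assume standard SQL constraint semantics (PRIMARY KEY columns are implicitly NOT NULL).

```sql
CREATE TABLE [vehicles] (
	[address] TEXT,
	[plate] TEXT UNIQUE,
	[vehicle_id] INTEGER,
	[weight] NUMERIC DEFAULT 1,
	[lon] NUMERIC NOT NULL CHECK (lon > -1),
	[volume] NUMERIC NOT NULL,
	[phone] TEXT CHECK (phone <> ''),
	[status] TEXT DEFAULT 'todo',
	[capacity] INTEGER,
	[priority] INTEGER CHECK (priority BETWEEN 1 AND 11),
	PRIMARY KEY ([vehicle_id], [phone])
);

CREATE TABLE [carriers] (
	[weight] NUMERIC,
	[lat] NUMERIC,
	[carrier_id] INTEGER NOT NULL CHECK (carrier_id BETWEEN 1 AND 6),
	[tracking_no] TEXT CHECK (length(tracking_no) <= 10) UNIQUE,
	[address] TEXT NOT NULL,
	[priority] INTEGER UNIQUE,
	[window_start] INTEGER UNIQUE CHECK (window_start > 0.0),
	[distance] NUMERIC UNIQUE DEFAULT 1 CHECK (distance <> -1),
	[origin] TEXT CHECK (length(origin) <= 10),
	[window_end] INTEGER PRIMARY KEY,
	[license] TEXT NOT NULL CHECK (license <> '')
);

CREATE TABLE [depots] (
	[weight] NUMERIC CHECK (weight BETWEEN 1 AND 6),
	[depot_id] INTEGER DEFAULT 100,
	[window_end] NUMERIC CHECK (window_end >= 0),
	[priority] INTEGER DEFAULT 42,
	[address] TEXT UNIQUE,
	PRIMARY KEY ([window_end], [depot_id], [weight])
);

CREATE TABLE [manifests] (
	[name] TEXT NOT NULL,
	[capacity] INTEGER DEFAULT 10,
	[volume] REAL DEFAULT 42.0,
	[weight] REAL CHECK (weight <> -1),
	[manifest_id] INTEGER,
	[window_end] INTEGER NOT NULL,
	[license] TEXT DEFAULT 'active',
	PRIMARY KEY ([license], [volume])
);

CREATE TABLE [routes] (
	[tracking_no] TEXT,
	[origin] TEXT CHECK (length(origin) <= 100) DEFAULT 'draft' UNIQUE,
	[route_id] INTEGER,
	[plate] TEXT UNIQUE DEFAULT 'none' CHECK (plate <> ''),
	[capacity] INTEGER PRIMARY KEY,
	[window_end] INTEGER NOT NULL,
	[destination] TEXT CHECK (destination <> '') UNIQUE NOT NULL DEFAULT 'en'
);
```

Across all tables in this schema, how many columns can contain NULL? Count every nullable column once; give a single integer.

22

vehicles: 6 nullable (address, plate, weight, status, capacity, priority — PK (vehicle_id, phone) and explicit NOT NULL columns excluded).
carriers: 7 nullable (weight, lat, tracking_no, priority, window_start, distance, origin — PK (window_end) and explicit NOT NULL columns excluded).
depots: 2 nullable (priority, address — PK (window_end, depot_id, weight) and explicit NOT NULL columns excluded).
manifests: 3 nullable (capacity, weight, manifest_id — PK (license, volume) and explicit NOT NULL columns excluded).
routes: 4 nullable (tracking_no, origin, route_id, plate — PK (capacity) and explicit NOT NULL columns excluded).
Total: 6 + 7 + 2 + 3 + 4 = 22.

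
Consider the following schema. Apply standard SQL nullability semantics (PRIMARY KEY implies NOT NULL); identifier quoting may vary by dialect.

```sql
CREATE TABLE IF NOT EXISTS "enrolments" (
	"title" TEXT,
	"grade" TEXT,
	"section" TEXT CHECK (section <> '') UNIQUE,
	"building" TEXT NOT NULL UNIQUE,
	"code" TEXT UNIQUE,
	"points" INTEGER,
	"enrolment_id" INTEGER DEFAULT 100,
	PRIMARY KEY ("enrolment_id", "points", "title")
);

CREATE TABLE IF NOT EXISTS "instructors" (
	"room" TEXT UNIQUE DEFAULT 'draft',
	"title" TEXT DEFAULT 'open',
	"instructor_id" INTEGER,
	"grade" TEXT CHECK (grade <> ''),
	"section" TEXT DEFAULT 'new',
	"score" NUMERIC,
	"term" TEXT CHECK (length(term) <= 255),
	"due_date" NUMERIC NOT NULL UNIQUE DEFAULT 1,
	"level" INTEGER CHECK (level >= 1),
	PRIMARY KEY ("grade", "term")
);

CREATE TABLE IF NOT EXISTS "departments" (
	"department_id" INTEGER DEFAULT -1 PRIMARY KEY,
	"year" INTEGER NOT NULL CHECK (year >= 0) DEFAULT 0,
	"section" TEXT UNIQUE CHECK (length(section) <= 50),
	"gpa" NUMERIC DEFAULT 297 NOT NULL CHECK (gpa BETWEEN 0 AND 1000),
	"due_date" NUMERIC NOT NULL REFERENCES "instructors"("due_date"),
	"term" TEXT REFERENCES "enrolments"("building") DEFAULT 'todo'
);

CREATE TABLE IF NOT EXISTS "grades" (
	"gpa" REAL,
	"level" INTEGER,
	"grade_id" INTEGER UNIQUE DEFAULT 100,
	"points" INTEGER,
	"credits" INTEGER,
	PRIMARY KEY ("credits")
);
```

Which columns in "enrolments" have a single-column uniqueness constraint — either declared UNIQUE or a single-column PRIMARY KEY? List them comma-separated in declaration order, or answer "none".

section, building, code

- title: part of a composite PRIMARY KEY — only the tuple is unique, not this column on its own.
- grade: no UNIQUE or single-column PK constraint.
- section: declared UNIQUE → unique.
- building: declared UNIQUE → unique.
- code: declared UNIQUE → unique.
- points: part of a composite PRIMARY KEY — only the tuple is unique, not this column on its own.
- enrolment_id: part of a composite PRIMARY KEY — only the tuple is unique, not this column on its own.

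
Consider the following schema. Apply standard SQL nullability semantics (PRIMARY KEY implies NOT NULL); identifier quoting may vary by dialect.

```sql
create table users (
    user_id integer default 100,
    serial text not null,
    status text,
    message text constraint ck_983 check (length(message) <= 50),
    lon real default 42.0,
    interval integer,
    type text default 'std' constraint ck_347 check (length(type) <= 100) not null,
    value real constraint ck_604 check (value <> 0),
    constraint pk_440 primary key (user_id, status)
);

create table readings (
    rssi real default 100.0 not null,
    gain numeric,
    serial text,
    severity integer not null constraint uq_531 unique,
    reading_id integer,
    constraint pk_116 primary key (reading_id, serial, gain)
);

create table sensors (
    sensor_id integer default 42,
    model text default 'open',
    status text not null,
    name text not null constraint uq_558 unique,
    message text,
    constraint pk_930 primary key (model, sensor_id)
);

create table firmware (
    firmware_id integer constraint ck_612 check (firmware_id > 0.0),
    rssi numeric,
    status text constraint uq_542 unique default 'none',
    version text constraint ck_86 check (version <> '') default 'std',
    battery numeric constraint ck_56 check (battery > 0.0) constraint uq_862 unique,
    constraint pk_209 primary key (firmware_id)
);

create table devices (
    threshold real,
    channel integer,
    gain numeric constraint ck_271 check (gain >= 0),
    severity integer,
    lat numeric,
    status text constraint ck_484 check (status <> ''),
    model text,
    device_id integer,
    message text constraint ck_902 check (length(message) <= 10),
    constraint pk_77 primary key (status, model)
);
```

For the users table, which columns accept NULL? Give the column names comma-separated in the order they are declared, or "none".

- user_id: part of the PRIMARY KEY, which implies NOT NULL → not nullable.
- serial: declared NOT NULL → not nullable.
- status: part of the PRIMARY KEY, which implies NOT NULL → not nullable.
- message: CHECK does not forbid NULL (a CHECK constraint passes when its expression is NULL) → nullable.
- lon: DEFAULT only fills an omitted column; an explicit NULL is still allowed → nullable.
- interval: no NOT NULL constraint applies → nullable.
- type: declared NOT NULL → not nullable.
- value: CHECK does not forbid NULL (a CHECK constraint passes when its expression is NULL) → nullable.

message, lon, interval, value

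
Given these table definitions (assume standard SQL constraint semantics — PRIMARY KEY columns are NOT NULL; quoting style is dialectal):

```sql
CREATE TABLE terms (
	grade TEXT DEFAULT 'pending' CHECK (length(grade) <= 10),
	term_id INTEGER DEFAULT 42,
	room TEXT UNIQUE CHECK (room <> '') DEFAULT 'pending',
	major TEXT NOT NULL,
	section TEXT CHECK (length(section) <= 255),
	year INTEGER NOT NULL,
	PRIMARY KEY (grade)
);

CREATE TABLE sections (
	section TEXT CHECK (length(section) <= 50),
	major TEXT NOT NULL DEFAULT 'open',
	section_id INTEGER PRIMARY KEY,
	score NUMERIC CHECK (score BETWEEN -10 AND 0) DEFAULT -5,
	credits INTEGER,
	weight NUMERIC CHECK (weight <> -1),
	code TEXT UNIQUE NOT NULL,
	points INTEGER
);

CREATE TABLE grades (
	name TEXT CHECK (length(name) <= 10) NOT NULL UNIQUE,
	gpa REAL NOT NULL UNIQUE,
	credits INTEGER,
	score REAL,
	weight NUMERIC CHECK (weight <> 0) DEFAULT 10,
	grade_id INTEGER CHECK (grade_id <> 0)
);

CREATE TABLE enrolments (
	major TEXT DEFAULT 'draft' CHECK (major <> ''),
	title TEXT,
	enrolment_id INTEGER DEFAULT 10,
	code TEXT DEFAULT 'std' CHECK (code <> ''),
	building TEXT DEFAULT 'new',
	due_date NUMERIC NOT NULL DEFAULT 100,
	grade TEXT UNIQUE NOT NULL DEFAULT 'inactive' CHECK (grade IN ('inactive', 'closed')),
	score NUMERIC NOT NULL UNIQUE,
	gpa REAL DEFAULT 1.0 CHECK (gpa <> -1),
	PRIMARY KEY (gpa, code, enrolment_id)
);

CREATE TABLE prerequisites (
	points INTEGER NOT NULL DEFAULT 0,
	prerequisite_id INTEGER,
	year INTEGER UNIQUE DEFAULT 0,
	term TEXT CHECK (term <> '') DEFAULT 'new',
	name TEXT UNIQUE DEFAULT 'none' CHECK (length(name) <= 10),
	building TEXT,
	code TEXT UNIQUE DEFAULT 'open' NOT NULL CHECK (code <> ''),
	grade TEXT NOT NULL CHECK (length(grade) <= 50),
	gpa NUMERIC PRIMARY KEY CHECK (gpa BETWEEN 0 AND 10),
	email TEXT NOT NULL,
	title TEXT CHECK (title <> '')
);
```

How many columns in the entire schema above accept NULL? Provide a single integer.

21

terms: 3 nullable (term_id, room, section — PK (grade) and explicit NOT NULL columns excluded).
sections: 5 nullable (section, score, credits, weight, points — PK (section_id) and explicit NOT NULL columns excluded).
grades: 4 nullable (credits, score, weight, grade_id — PK none and explicit NOT NULL columns excluded).
enrolments: 3 nullable (major, title, building — PK (gpa, code, enrolment_id) and explicit NOT NULL columns excluded).
prerequisites: 6 nullable (prerequisite_id, year, term, name, building, title — PK (gpa) and explicit NOT NULL columns excluded).
Total: 3 + 5 + 4 + 3 + 6 = 21.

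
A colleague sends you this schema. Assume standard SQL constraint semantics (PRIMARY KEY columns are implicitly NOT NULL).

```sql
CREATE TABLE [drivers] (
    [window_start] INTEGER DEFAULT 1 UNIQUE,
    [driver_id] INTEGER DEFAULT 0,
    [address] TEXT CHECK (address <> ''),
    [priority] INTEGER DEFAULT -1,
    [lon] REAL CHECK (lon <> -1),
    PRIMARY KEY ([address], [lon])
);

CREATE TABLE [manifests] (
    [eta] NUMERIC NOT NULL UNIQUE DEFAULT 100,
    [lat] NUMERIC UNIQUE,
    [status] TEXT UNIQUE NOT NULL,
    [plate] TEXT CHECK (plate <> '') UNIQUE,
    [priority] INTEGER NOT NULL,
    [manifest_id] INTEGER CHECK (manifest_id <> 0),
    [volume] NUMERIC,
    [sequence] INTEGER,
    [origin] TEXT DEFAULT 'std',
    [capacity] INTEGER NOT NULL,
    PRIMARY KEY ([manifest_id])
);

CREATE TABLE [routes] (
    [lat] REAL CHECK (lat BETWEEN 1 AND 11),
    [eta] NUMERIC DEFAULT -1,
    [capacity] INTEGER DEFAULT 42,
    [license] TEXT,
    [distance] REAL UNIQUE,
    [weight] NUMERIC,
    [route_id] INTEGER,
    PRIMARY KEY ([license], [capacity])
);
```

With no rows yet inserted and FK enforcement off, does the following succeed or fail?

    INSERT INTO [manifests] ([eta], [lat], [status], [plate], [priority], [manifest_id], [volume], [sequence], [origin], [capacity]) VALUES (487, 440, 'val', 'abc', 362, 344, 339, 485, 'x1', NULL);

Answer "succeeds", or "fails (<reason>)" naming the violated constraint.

fails (NOT NULL on capacity)

capacity is explicitly set to NULL, but capacity is declared NOT NULL.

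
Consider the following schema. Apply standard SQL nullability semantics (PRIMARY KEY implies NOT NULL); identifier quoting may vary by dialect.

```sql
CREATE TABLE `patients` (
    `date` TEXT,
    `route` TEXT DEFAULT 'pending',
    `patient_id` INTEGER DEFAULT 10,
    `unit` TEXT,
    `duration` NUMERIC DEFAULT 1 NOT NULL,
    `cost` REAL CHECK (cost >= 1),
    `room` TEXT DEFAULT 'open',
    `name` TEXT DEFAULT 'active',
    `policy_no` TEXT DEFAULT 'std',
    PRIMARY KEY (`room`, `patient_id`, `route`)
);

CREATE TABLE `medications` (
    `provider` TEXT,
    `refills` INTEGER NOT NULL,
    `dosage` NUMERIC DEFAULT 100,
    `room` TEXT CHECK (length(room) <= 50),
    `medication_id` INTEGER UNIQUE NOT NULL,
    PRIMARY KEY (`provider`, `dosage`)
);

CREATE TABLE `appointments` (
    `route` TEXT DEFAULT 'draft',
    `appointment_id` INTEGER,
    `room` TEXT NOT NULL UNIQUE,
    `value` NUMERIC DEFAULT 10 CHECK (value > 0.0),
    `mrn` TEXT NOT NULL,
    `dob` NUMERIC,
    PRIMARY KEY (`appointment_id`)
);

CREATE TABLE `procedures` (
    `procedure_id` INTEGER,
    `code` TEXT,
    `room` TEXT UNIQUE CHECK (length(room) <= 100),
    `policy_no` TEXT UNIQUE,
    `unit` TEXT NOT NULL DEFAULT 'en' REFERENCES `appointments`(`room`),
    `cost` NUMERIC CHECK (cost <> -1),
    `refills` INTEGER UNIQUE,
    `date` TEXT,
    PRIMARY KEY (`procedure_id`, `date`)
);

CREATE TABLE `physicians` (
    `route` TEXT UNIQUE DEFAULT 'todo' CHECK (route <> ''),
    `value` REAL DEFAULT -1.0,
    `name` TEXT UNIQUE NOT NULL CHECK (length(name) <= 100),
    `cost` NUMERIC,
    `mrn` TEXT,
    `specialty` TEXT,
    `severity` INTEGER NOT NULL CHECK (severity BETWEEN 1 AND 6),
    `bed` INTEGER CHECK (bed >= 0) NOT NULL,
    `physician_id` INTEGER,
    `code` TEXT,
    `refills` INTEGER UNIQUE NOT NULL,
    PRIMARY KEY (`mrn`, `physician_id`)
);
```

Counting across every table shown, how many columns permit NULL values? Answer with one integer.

19

patients: 5 nullable (date, unit, cost, name, policy_no — PK (room, patient_id, route) and explicit NOT NULL columns excluded).
medications: 1 nullable (room — PK (provider, dosage) and explicit NOT NULL columns excluded).
appointments: 3 nullable (route, value, dob — PK (appointment_id) and explicit NOT NULL columns excluded).
procedures: 5 nullable (code, room, policy_no, cost, refills — PK (procedure_id, date) and explicit NOT NULL columns excluded).
physicians: 5 nullable (route, value, cost, specialty, code — PK (mrn, physician_id) and explicit NOT NULL columns excluded).
Total: 5 + 1 + 3 + 5 + 5 = 19.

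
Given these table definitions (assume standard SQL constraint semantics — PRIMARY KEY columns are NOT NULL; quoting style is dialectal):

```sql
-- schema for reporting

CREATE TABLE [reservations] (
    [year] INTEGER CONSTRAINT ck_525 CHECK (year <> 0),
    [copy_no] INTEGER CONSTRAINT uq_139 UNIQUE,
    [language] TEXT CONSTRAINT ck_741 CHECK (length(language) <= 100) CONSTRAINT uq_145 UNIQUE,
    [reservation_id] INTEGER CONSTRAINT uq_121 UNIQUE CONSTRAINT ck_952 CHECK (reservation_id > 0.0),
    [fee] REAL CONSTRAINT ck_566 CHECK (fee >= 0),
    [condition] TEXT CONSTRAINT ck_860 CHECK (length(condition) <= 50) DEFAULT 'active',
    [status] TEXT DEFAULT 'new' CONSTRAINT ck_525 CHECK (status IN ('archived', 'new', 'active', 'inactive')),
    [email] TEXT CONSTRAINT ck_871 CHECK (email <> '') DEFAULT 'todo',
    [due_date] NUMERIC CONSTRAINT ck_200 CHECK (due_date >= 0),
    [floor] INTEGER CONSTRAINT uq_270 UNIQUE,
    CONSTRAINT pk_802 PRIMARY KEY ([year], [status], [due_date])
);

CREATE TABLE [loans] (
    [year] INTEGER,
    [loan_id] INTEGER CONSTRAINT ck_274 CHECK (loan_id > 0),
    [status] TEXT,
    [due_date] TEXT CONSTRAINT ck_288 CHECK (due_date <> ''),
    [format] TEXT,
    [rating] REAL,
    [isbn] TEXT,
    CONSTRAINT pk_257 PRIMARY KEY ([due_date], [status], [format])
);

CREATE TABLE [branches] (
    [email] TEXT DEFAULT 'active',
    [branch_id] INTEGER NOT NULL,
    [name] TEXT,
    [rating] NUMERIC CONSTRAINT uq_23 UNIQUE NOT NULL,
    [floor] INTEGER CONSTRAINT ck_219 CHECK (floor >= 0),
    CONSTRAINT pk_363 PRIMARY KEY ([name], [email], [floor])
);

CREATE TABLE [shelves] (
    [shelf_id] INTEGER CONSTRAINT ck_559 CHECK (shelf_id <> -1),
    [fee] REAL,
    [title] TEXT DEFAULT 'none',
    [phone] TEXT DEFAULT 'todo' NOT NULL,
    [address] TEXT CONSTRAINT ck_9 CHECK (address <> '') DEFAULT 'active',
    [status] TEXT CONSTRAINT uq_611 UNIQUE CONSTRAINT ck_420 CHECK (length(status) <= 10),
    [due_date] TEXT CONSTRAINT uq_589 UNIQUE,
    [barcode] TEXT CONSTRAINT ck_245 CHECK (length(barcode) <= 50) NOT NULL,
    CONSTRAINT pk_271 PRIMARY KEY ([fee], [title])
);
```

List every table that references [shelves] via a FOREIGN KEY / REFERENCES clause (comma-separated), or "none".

none

No REFERENCES clause anywhere in the schema names shelves.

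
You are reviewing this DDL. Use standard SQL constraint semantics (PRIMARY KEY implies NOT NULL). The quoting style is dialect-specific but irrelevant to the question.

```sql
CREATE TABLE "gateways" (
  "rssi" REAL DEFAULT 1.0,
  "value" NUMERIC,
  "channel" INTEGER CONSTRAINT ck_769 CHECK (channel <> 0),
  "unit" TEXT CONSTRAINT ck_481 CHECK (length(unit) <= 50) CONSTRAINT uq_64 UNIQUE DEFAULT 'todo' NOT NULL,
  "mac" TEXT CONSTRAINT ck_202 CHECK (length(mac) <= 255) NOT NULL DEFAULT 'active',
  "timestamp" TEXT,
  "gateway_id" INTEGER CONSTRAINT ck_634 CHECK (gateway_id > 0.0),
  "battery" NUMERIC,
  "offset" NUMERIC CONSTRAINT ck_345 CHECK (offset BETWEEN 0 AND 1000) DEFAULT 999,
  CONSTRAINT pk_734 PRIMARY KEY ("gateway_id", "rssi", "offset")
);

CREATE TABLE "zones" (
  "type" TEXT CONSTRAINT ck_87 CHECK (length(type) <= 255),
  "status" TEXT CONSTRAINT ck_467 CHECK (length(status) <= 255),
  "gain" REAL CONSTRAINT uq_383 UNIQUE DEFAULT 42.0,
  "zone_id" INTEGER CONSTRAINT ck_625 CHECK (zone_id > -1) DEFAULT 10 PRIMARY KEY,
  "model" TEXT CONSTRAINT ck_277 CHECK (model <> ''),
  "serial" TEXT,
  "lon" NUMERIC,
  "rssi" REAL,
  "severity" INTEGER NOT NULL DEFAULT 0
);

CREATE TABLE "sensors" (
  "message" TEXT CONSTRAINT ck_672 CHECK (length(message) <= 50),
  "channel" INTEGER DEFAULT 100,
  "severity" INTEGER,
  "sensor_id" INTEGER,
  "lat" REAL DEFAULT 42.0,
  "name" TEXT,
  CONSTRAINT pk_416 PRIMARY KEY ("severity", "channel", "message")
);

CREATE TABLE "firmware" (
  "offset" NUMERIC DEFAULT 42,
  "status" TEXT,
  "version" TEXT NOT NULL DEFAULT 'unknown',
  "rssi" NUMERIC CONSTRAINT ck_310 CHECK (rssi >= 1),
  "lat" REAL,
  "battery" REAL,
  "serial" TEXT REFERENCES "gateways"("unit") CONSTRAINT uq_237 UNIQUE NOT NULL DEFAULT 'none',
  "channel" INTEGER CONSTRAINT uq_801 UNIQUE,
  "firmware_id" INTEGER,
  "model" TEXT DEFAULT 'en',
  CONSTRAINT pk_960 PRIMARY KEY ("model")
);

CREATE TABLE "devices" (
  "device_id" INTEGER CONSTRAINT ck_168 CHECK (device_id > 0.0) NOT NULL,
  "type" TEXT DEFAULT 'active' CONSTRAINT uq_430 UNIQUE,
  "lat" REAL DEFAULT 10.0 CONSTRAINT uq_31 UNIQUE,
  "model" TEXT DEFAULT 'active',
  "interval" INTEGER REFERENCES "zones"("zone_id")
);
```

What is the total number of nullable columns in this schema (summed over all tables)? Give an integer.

gateways: 4 nullable (value, channel, timestamp, battery — PK (gateway_id, rssi, offset) and explicit NOT NULL columns excluded).
zones: 7 nullable (type, status, gain, model, serial, lon, rssi — PK (zone_id) and explicit NOT NULL columns excluded).
sensors: 3 nullable (sensor_id, lat, name — PK (severity, channel, message) and explicit NOT NULL columns excluded).
firmware: 7 nullable (offset, status, rssi, lat, battery, channel, firmware_id — PK (model) and explicit NOT NULL columns excluded).
devices: 4 nullable (type, lat, model, interval — PK none and explicit NOT NULL columns excluded).
Total: 4 + 7 + 3 + 7 + 4 = 25.

25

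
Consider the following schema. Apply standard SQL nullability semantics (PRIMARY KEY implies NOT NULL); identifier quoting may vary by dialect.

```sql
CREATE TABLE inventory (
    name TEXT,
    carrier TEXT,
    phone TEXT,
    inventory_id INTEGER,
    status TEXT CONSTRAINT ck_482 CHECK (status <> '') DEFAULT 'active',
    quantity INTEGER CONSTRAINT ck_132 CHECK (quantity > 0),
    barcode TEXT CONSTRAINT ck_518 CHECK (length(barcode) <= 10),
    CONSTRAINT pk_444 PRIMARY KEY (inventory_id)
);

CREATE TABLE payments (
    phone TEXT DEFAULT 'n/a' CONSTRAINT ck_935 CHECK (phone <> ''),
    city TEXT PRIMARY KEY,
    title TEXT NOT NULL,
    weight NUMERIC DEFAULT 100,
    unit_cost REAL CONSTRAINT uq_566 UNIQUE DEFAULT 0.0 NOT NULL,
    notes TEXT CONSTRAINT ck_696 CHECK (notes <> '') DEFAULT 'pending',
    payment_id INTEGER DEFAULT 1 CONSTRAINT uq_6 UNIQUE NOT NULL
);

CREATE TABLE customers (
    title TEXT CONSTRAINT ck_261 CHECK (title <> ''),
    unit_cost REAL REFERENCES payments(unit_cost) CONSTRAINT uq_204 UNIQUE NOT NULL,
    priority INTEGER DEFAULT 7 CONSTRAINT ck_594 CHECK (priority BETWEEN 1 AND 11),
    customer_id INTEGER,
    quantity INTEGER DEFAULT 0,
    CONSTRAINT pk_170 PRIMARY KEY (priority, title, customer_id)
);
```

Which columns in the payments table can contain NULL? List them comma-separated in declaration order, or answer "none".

phone, weight, notes

- phone: CHECK does not forbid NULL (a CHECK constraint passes when its expression is NULL) → nullable.
- city: part of the PRIMARY KEY, which implies NOT NULL → not nullable.
- title: declared NOT NULL → not nullable.
- weight: DEFAULT only fills an omitted column; an explicit NULL is still allowed → nullable.
- unit_cost: declared NOT NULL → not nullable.
- notes: CHECK does not forbid NULL (a CHECK constraint passes when its expression is NULL) → nullable.
- payment_id: declared NOT NULL → not nullable.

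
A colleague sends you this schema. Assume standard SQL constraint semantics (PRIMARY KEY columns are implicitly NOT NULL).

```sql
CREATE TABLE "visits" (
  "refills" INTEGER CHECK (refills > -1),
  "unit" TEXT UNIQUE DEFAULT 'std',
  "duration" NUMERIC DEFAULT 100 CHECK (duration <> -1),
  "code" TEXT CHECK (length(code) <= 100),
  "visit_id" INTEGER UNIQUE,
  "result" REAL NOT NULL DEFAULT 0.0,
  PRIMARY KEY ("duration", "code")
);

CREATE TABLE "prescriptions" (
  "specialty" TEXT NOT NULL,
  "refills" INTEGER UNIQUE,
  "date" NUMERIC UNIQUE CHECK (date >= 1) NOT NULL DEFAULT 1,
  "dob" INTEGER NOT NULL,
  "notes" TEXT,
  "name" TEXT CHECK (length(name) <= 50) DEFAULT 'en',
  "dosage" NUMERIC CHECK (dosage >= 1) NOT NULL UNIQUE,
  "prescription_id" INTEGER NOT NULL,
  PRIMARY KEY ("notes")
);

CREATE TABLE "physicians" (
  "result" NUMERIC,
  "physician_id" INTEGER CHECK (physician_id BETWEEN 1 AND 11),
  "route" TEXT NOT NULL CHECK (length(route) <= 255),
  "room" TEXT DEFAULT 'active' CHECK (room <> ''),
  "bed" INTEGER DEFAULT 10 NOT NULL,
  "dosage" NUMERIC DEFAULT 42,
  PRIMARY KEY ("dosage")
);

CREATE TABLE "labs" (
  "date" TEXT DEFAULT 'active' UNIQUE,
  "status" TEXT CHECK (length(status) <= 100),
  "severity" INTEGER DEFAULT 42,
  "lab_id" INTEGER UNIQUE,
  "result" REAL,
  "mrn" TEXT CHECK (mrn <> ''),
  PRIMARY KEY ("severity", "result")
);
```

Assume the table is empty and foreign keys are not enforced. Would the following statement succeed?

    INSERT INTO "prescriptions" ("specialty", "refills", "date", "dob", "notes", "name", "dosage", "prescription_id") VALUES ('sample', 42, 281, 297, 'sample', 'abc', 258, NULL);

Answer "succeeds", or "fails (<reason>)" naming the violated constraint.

prescription_id is explicitly set to NULL, but prescription_id is declared NOT NULL.

fails (NOT NULL on prescription_id)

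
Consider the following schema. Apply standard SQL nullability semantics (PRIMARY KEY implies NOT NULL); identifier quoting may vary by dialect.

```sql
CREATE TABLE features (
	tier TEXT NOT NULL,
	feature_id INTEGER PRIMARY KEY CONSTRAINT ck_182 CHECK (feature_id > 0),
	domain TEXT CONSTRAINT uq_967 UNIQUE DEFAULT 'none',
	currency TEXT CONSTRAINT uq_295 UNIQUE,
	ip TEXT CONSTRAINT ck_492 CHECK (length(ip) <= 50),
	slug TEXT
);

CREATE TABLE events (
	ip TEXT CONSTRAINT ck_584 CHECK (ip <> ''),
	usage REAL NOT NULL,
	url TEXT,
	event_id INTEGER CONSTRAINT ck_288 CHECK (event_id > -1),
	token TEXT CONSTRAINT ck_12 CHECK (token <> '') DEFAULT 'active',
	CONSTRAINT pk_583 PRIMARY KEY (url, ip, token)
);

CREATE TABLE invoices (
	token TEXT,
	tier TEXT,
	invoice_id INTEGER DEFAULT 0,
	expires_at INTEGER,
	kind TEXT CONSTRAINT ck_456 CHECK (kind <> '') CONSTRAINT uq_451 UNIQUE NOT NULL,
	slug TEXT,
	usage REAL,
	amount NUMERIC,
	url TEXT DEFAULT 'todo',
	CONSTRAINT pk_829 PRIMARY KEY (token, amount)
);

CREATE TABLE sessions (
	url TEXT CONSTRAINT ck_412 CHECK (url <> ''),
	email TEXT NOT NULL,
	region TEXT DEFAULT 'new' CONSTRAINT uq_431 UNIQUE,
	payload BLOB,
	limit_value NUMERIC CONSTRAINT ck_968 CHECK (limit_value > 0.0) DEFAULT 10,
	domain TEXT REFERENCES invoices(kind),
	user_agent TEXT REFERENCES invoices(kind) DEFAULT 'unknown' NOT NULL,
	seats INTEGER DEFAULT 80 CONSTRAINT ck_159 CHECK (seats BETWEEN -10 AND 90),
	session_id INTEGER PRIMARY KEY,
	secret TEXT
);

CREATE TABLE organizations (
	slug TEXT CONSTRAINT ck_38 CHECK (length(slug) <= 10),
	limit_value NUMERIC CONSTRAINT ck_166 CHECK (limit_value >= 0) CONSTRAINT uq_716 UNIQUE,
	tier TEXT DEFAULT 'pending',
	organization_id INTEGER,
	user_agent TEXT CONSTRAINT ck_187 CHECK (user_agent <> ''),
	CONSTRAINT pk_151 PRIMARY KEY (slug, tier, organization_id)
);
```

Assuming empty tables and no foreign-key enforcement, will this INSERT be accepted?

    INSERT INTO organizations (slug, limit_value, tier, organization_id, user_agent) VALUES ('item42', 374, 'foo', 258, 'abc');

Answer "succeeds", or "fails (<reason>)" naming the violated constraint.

succeeds

NOT NULL columns: organization_id is supplied; slug is supplied; tier is supplied.
CHECK constraints: 'item42' satisfies (length(slug) <= 10); 374 satisfies (limit_value >= 0); 'abc' satisfies (user_agent <> '').
No constraint is violated.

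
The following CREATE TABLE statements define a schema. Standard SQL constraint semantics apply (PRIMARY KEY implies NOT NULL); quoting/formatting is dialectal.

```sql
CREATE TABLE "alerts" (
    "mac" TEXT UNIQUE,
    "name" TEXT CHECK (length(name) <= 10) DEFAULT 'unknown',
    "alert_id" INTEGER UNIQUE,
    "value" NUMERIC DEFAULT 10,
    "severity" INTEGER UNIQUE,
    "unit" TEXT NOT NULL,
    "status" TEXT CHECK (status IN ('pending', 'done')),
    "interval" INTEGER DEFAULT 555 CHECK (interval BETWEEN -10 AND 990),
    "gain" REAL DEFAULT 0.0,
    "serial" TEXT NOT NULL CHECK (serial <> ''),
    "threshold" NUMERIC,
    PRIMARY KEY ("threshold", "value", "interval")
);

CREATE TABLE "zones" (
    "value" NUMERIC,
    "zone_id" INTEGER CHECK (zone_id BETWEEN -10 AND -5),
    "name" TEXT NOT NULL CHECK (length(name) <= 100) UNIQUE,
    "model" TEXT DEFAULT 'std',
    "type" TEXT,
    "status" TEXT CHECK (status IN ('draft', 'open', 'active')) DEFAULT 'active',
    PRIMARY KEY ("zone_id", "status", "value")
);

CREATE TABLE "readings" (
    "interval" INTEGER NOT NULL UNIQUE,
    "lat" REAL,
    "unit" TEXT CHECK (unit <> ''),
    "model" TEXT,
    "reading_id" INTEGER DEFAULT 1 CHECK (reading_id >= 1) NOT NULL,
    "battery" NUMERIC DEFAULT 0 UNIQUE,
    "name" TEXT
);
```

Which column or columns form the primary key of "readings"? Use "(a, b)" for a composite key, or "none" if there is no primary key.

none

No column is declared PRIMARY KEY inline, and there is no table-level PRIMARY KEY clause in readings.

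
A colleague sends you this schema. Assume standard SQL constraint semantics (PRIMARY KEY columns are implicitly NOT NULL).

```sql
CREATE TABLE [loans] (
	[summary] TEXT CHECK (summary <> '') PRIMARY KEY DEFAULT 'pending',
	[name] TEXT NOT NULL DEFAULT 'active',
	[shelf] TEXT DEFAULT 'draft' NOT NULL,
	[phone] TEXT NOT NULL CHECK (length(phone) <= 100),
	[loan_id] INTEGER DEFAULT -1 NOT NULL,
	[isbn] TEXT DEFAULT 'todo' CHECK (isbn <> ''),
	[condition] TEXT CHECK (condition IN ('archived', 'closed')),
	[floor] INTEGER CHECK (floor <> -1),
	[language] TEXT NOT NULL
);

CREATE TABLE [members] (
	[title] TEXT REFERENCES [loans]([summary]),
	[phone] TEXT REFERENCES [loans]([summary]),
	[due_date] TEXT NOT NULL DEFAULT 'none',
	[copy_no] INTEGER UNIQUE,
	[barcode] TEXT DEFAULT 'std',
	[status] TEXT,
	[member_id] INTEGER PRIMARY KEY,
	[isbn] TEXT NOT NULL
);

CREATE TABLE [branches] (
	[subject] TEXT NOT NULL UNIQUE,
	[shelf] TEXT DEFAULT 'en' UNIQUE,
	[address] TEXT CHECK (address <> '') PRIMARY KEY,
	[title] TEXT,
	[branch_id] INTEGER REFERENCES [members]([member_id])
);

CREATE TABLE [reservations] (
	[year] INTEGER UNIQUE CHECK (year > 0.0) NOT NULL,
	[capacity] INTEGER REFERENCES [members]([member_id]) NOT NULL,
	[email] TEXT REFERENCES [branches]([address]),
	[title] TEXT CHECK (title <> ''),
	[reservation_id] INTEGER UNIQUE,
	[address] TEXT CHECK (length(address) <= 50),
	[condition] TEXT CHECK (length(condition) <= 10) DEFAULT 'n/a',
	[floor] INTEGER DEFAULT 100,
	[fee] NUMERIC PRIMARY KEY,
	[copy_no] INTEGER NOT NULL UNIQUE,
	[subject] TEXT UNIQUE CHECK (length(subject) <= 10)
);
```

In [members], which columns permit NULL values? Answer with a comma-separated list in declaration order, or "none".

- title: a foreign key column may be NULL unless separately constrained → nullable.
- phone: a foreign key column may be NULL unless separately constrained → nullable.
- due_date: declared NOT NULL → not nullable.
- copy_no: UNIQUE does not imply NOT NULL → nullable.
- barcode: DEFAULT only fills an omitted column; an explicit NULL is still allowed → nullable.
- status: no NOT NULL constraint applies → nullable.
- member_id: part of the PRIMARY KEY, which implies NOT NULL → not nullable.
- isbn: declared NOT NULL → not nullable.

title, phone, copy_no, barcode, status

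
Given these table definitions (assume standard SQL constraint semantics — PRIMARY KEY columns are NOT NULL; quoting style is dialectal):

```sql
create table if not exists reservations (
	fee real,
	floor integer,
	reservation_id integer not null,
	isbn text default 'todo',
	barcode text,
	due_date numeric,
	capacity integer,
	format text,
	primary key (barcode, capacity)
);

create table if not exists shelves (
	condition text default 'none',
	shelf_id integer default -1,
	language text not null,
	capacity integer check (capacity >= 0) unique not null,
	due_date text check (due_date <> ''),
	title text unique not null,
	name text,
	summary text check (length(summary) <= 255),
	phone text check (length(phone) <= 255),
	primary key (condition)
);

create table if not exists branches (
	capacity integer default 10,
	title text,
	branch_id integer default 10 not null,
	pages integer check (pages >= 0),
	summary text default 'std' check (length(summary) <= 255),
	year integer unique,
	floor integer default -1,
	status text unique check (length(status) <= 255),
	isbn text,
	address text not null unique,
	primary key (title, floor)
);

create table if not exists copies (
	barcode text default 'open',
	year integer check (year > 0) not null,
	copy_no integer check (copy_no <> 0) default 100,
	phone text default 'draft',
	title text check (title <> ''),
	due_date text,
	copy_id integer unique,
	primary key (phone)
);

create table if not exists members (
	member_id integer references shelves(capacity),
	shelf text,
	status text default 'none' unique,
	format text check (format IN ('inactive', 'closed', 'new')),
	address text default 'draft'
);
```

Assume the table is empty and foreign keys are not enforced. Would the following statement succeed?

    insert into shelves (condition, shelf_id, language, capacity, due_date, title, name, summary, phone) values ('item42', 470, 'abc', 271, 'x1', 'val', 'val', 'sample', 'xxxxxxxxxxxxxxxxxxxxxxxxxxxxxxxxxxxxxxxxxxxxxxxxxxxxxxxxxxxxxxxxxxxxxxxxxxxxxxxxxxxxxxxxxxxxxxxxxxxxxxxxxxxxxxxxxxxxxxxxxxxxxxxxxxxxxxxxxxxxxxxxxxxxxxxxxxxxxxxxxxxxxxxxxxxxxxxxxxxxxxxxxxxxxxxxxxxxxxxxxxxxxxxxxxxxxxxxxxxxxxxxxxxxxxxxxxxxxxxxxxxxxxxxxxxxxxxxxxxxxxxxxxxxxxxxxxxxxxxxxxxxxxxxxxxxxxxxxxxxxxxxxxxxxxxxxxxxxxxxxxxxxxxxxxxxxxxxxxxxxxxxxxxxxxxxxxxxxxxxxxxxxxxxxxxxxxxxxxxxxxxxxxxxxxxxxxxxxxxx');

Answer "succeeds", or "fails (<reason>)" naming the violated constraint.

fails (CHECK on phone)

The value 'xxxxxxxxxxxxxxxxxxxxxxxxxxxxxxxxxxxxxxxxxxxxxxxxxxxxxxxxxxxxxxxxxxxxxxxxxxxxxxxxxxxxxxxxxxxxxxxxxxxxxxxxxxxxxxxxxxxxxxxxxxxxxxxxxxxxxxxxxxxxxxxxxxxxxxxxxxxxxxxxxxxxxxxxxxxxxxxxxxxxxxxxxxxxxxxxxxxxxxxxxxxxxxxxxxxxxxxxxxxxxxxxxxxxxxxxxxxxxxxxxxxxxxxxxxxxxxxxxxxxxxxxxxxxxxxxxxxxxxxxxxxxxxxxxxxxxxxxxxxxxxxxxxxxxxxxxxxxxxxxxxxxxxxxxxxxxxxxxxxxxxxxxxxxxxxxxxxxxxxxxxxxxxxxxxxxxxxxxxxxxxxxxxxxxxxxxxxxxxxx' for phone violates CHECK (length(phone) <= 255).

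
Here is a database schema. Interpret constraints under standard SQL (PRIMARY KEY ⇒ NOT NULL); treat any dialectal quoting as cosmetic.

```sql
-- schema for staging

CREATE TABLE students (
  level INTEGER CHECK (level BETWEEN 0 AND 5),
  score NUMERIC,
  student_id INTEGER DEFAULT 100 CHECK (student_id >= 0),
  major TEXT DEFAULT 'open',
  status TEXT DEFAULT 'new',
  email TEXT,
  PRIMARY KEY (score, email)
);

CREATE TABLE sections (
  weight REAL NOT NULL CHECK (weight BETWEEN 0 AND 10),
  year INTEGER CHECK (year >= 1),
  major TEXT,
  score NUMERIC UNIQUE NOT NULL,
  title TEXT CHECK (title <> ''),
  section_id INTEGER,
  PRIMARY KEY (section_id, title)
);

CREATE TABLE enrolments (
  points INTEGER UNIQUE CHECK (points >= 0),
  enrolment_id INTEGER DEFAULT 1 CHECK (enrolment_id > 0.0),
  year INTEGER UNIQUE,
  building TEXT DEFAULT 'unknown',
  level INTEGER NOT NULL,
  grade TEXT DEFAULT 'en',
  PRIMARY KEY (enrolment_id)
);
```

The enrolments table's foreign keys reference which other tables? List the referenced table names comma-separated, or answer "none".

none

No column in enrolments has a REFERENCES clause.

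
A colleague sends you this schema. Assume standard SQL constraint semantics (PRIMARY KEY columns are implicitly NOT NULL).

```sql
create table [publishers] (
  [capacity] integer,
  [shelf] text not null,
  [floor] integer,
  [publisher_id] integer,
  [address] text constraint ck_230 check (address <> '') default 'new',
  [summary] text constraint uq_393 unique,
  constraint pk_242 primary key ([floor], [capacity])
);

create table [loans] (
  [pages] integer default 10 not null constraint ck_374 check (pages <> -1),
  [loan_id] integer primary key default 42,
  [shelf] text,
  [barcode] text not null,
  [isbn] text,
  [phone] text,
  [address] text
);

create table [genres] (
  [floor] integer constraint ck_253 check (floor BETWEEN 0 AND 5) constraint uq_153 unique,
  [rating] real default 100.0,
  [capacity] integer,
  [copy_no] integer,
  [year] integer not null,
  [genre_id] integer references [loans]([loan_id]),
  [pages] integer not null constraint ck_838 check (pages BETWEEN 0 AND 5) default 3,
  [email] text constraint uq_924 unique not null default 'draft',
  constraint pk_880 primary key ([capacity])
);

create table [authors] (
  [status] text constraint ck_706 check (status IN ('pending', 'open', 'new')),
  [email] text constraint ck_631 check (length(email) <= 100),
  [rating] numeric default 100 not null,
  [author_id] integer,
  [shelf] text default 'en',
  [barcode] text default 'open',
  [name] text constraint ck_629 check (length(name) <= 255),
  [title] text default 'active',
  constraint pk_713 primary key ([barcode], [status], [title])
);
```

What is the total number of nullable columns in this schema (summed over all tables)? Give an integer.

publishers: 3 nullable (publisher_id, address, summary — PK (floor, capacity) and explicit NOT NULL columns excluded).
loans: 4 nullable (shelf, isbn, phone, address — PK (loan_id) and explicit NOT NULL columns excluded).
genres: 4 nullable (floor, rating, copy_no, genre_id — PK (capacity) and explicit NOT NULL columns excluded).
authors: 4 nullable (email, author_id, shelf, name — PK (barcode, status, title) and explicit NOT NULL columns excluded).
Total: 3 + 4 + 4 + 4 = 15.

15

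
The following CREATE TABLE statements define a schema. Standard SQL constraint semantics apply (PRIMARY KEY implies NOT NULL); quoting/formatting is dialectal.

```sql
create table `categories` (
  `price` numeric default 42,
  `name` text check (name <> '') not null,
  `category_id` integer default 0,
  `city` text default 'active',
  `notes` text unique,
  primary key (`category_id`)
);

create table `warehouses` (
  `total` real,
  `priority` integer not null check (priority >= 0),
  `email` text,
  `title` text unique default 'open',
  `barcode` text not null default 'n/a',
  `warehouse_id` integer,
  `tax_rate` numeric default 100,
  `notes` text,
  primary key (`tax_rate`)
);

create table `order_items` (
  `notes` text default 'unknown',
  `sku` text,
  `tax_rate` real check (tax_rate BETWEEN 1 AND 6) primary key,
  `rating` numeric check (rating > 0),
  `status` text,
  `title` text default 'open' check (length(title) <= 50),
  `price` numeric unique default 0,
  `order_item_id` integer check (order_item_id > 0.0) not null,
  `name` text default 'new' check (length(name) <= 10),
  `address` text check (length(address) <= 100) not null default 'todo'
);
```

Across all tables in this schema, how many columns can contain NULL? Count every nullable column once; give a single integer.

categories: 3 nullable (price, city, notes — PK (category_id) and explicit NOT NULL columns excluded).
warehouses: 5 nullable (total, email, title, warehouse_id, notes — PK (tax_rate) and explicit NOT NULL columns excluded).
order_items: 7 nullable (notes, sku, rating, status, title, price, name — PK (tax_rate) and explicit NOT NULL columns excluded).
Total: 3 + 5 + 7 = 15.

15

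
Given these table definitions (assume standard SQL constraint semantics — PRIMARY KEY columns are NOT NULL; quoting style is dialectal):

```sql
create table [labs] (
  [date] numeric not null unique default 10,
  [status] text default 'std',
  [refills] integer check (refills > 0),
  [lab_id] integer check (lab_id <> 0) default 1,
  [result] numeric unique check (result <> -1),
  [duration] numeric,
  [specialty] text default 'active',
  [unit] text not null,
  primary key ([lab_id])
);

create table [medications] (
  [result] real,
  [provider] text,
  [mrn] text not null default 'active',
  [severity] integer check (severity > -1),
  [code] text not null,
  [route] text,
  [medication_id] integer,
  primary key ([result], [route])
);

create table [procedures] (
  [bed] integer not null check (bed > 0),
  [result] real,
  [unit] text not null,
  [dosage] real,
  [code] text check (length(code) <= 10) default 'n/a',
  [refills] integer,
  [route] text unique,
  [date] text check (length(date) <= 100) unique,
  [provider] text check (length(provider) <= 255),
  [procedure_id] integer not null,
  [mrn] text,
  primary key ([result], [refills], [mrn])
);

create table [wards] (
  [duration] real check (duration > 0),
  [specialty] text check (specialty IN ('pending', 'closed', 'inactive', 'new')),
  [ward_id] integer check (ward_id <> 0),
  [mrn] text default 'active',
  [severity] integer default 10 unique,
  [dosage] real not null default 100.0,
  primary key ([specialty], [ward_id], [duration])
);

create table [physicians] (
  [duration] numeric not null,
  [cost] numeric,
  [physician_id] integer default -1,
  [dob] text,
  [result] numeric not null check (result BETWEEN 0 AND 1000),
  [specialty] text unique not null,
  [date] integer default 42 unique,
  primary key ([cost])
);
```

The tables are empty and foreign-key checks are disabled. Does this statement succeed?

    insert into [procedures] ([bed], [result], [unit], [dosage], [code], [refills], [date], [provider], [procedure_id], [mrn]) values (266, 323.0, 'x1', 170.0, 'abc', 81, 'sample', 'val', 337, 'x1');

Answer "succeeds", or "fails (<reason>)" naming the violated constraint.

NOT NULL columns: bed is supplied; mrn is supplied; procedure_id is supplied; refills is supplied; result is supplied; unit is supplied.
CHECK constraints: 266 satisfies (bed > 0); 'abc' satisfies (length(code) <= 10); 'sample' satisfies (length(date) <= 100); 'val' satisfies (length(provider) <= 255).
No constraint is violated.

succeeds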